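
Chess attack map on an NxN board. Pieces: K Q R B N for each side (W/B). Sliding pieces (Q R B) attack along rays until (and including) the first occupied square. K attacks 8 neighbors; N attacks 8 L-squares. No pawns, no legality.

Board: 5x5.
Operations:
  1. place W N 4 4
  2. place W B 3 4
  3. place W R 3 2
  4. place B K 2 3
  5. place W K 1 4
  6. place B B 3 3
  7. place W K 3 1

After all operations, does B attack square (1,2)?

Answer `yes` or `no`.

Answer: yes

Derivation:
Op 1: place WN@(4,4)
Op 2: place WB@(3,4)
Op 3: place WR@(3,2)
Op 4: place BK@(2,3)
Op 5: place WK@(1,4)
Op 6: place BB@(3,3)
Op 7: place WK@(3,1)
Per-piece attacks for B:
  BK@(2,3): attacks (2,4) (2,2) (3,3) (1,3) (3,4) (3,2) (1,4) (1,2)
  BB@(3,3): attacks (4,4) (4,2) (2,4) (2,2) (1,1) (0,0) [ray(1,1) blocked at (4,4)]
B attacks (1,2): yes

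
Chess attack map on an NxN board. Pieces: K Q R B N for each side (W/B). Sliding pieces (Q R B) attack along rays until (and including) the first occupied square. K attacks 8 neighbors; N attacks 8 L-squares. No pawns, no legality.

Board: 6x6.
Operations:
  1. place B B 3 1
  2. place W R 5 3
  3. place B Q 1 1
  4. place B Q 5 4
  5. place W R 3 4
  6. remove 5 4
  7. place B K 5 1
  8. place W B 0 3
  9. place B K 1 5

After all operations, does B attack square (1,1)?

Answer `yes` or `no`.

Op 1: place BB@(3,1)
Op 2: place WR@(5,3)
Op 3: place BQ@(1,1)
Op 4: place BQ@(5,4)
Op 5: place WR@(3,4)
Op 6: remove (5,4)
Op 7: place BK@(5,1)
Op 8: place WB@(0,3)
Op 9: place BK@(1,5)
Per-piece attacks for B:
  BQ@(1,1): attacks (1,2) (1,3) (1,4) (1,5) (1,0) (2,1) (3,1) (0,1) (2,2) (3,3) (4,4) (5,5) (2,0) (0,2) (0,0) [ray(0,1) blocked at (1,5); ray(1,0) blocked at (3,1)]
  BK@(1,5): attacks (1,4) (2,5) (0,5) (2,4) (0,4)
  BB@(3,1): attacks (4,2) (5,3) (4,0) (2,2) (1,3) (0,4) (2,0) [ray(1,1) blocked at (5,3)]
  BK@(5,1): attacks (5,2) (5,0) (4,1) (4,2) (4,0)
B attacks (1,1): no

Answer: no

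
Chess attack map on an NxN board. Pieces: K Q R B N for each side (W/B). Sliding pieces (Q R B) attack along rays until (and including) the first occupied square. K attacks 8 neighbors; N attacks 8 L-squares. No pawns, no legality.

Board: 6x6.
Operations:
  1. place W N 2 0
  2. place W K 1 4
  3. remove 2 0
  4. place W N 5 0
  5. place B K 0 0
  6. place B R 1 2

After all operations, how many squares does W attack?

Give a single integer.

Answer: 10

Derivation:
Op 1: place WN@(2,0)
Op 2: place WK@(1,4)
Op 3: remove (2,0)
Op 4: place WN@(5,0)
Op 5: place BK@(0,0)
Op 6: place BR@(1,2)
Per-piece attacks for W:
  WK@(1,4): attacks (1,5) (1,3) (2,4) (0,4) (2,5) (2,3) (0,5) (0,3)
  WN@(5,0): attacks (4,2) (3,1)
Union (10 distinct): (0,3) (0,4) (0,5) (1,3) (1,5) (2,3) (2,4) (2,5) (3,1) (4,2)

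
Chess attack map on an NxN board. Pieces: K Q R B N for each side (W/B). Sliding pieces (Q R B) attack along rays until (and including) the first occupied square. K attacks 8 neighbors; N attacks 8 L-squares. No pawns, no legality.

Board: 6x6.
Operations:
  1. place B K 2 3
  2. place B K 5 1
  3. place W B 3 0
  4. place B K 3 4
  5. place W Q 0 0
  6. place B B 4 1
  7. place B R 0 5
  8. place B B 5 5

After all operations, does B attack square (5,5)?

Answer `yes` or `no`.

Op 1: place BK@(2,3)
Op 2: place BK@(5,1)
Op 3: place WB@(3,0)
Op 4: place BK@(3,4)
Op 5: place WQ@(0,0)
Op 6: place BB@(4,1)
Op 7: place BR@(0,5)
Op 8: place BB@(5,5)
Per-piece attacks for B:
  BR@(0,5): attacks (0,4) (0,3) (0,2) (0,1) (0,0) (1,5) (2,5) (3,5) (4,5) (5,5) [ray(0,-1) blocked at (0,0); ray(1,0) blocked at (5,5)]
  BK@(2,3): attacks (2,4) (2,2) (3,3) (1,3) (3,4) (3,2) (1,4) (1,2)
  BK@(3,4): attacks (3,5) (3,3) (4,4) (2,4) (4,5) (4,3) (2,5) (2,3)
  BB@(4,1): attacks (5,2) (5,0) (3,2) (2,3) (3,0) [ray(-1,1) blocked at (2,3); ray(-1,-1) blocked at (3,0)]
  BK@(5,1): attacks (5,2) (5,0) (4,1) (4,2) (4,0)
  BB@(5,5): attacks (4,4) (3,3) (2,2) (1,1) (0,0) [ray(-1,-1) blocked at (0,0)]
B attacks (5,5): yes

Answer: yes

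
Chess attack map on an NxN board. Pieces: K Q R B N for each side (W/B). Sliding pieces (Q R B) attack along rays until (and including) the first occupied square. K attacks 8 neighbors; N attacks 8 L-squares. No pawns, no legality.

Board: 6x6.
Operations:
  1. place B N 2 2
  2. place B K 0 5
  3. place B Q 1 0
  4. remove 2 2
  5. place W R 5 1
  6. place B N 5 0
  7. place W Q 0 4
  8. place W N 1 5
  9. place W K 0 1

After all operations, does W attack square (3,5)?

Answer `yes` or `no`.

Answer: no

Derivation:
Op 1: place BN@(2,2)
Op 2: place BK@(0,5)
Op 3: place BQ@(1,0)
Op 4: remove (2,2)
Op 5: place WR@(5,1)
Op 6: place BN@(5,0)
Op 7: place WQ@(0,4)
Op 8: place WN@(1,5)
Op 9: place WK@(0,1)
Per-piece attacks for W:
  WK@(0,1): attacks (0,2) (0,0) (1,1) (1,2) (1,0)
  WQ@(0,4): attacks (0,5) (0,3) (0,2) (0,1) (1,4) (2,4) (3,4) (4,4) (5,4) (1,5) (1,3) (2,2) (3,1) (4,0) [ray(0,1) blocked at (0,5); ray(0,-1) blocked at (0,1); ray(1,1) blocked at (1,5)]
  WN@(1,5): attacks (2,3) (3,4) (0,3)
  WR@(5,1): attacks (5,2) (5,3) (5,4) (5,5) (5,0) (4,1) (3,1) (2,1) (1,1) (0,1) [ray(0,-1) blocked at (5,0); ray(-1,0) blocked at (0,1)]
W attacks (3,5): no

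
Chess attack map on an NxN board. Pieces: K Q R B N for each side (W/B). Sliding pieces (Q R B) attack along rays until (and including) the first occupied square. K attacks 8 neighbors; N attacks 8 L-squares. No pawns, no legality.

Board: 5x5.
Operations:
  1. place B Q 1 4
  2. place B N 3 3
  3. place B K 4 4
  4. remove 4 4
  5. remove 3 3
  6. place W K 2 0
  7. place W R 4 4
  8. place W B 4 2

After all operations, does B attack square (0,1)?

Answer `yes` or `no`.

Op 1: place BQ@(1,4)
Op 2: place BN@(3,3)
Op 3: place BK@(4,4)
Op 4: remove (4,4)
Op 5: remove (3,3)
Op 6: place WK@(2,0)
Op 7: place WR@(4,4)
Op 8: place WB@(4,2)
Per-piece attacks for B:
  BQ@(1,4): attacks (1,3) (1,2) (1,1) (1,0) (2,4) (3,4) (4,4) (0,4) (2,3) (3,2) (4,1) (0,3) [ray(1,0) blocked at (4,4)]
B attacks (0,1): no

Answer: no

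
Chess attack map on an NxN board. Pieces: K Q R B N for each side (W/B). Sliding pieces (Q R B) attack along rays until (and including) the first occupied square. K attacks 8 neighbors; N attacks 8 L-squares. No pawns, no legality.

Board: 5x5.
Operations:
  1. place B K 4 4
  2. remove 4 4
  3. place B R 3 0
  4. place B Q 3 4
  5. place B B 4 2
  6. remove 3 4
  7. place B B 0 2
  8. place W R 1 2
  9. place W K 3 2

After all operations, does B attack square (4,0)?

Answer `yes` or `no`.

Op 1: place BK@(4,4)
Op 2: remove (4,4)
Op 3: place BR@(3,0)
Op 4: place BQ@(3,4)
Op 5: place BB@(4,2)
Op 6: remove (3,4)
Op 7: place BB@(0,2)
Op 8: place WR@(1,2)
Op 9: place WK@(3,2)
Per-piece attacks for B:
  BB@(0,2): attacks (1,3) (2,4) (1,1) (2,0)
  BR@(3,0): attacks (3,1) (3,2) (4,0) (2,0) (1,0) (0,0) [ray(0,1) blocked at (3,2)]
  BB@(4,2): attacks (3,3) (2,4) (3,1) (2,0)
B attacks (4,0): yes

Answer: yes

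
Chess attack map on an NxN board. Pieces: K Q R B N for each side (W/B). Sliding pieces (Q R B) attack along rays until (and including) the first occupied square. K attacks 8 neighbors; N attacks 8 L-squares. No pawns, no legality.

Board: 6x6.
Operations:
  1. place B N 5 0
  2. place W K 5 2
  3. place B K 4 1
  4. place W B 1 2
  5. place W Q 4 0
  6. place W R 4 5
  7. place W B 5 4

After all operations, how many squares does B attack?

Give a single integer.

Answer: 8

Derivation:
Op 1: place BN@(5,0)
Op 2: place WK@(5,2)
Op 3: place BK@(4,1)
Op 4: place WB@(1,2)
Op 5: place WQ@(4,0)
Op 6: place WR@(4,5)
Op 7: place WB@(5,4)
Per-piece attacks for B:
  BK@(4,1): attacks (4,2) (4,0) (5,1) (3,1) (5,2) (5,0) (3,2) (3,0)
  BN@(5,0): attacks (4,2) (3,1)
Union (8 distinct): (3,0) (3,1) (3,2) (4,0) (4,2) (5,0) (5,1) (5,2)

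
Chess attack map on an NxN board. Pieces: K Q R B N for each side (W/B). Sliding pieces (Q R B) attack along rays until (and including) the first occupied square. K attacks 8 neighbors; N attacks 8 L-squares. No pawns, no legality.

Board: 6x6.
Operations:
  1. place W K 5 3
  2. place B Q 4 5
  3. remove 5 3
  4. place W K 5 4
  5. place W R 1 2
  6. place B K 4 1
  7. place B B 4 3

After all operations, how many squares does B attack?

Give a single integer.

Answer: 21

Derivation:
Op 1: place WK@(5,3)
Op 2: place BQ@(4,5)
Op 3: remove (5,3)
Op 4: place WK@(5,4)
Op 5: place WR@(1,2)
Op 6: place BK@(4,1)
Op 7: place BB@(4,3)
Per-piece attacks for B:
  BK@(4,1): attacks (4,2) (4,0) (5,1) (3,1) (5,2) (5,0) (3,2) (3,0)
  BB@(4,3): attacks (5,4) (5,2) (3,4) (2,5) (3,2) (2,1) (1,0) [ray(1,1) blocked at (5,4)]
  BQ@(4,5): attacks (4,4) (4,3) (5,5) (3,5) (2,5) (1,5) (0,5) (5,4) (3,4) (2,3) (1,2) [ray(0,-1) blocked at (4,3); ray(1,-1) blocked at (5,4); ray(-1,-1) blocked at (1,2)]
Union (21 distinct): (0,5) (1,0) (1,2) (1,5) (2,1) (2,3) (2,5) (3,0) (3,1) (3,2) (3,4) (3,5) (4,0) (4,2) (4,3) (4,4) (5,0) (5,1) (5,2) (5,4) (5,5)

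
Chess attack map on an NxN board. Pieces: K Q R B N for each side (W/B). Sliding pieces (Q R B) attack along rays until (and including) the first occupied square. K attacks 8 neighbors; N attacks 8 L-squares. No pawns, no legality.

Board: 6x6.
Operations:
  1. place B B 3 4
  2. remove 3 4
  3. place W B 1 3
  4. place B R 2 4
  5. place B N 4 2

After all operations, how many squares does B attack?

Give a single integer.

Op 1: place BB@(3,4)
Op 2: remove (3,4)
Op 3: place WB@(1,3)
Op 4: place BR@(2,4)
Op 5: place BN@(4,2)
Per-piece attacks for B:
  BR@(2,4): attacks (2,5) (2,3) (2,2) (2,1) (2,0) (3,4) (4,4) (5,4) (1,4) (0,4)
  BN@(4,2): attacks (5,4) (3,4) (2,3) (5,0) (3,0) (2,1)
Union (12 distinct): (0,4) (1,4) (2,0) (2,1) (2,2) (2,3) (2,5) (3,0) (3,4) (4,4) (5,0) (5,4)

Answer: 12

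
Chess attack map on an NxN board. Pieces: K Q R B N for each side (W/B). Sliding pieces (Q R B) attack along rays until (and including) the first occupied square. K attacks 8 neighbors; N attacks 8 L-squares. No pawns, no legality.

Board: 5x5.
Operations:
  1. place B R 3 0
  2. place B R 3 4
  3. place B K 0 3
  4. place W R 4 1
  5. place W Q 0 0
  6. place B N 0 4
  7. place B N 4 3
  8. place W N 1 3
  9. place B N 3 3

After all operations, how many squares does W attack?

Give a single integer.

Op 1: place BR@(3,0)
Op 2: place BR@(3,4)
Op 3: place BK@(0,3)
Op 4: place WR@(4,1)
Op 5: place WQ@(0,0)
Op 6: place BN@(0,4)
Op 7: place BN@(4,3)
Op 8: place WN@(1,3)
Op 9: place BN@(3,3)
Per-piece attacks for W:
  WQ@(0,0): attacks (0,1) (0,2) (0,3) (1,0) (2,0) (3,0) (1,1) (2,2) (3,3) [ray(0,1) blocked at (0,3); ray(1,0) blocked at (3,0); ray(1,1) blocked at (3,3)]
  WN@(1,3): attacks (3,4) (2,1) (3,2) (0,1)
  WR@(4,1): attacks (4,2) (4,3) (4,0) (3,1) (2,1) (1,1) (0,1) [ray(0,1) blocked at (4,3)]
Union (16 distinct): (0,1) (0,2) (0,3) (1,0) (1,1) (2,0) (2,1) (2,2) (3,0) (3,1) (3,2) (3,3) (3,4) (4,0) (4,2) (4,3)

Answer: 16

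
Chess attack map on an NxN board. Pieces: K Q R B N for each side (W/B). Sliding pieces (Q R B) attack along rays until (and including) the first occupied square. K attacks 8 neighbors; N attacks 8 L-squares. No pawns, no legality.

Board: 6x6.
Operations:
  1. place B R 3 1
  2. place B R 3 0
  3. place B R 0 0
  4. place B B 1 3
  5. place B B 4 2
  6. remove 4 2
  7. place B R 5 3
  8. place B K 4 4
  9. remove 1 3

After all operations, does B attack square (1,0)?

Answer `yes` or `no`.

Op 1: place BR@(3,1)
Op 2: place BR@(3,0)
Op 3: place BR@(0,0)
Op 4: place BB@(1,3)
Op 5: place BB@(4,2)
Op 6: remove (4,2)
Op 7: place BR@(5,3)
Op 8: place BK@(4,4)
Op 9: remove (1,3)
Per-piece attacks for B:
  BR@(0,0): attacks (0,1) (0,2) (0,3) (0,4) (0,5) (1,0) (2,0) (3,0) [ray(1,0) blocked at (3,0)]
  BR@(3,0): attacks (3,1) (4,0) (5,0) (2,0) (1,0) (0,0) [ray(0,1) blocked at (3,1); ray(-1,0) blocked at (0,0)]
  BR@(3,1): attacks (3,2) (3,3) (3,4) (3,5) (3,0) (4,1) (5,1) (2,1) (1,1) (0,1) [ray(0,-1) blocked at (3,0)]
  BK@(4,4): attacks (4,5) (4,3) (5,4) (3,4) (5,5) (5,3) (3,5) (3,3)
  BR@(5,3): attacks (5,4) (5,5) (5,2) (5,1) (5,0) (4,3) (3,3) (2,3) (1,3) (0,3)
B attacks (1,0): yes

Answer: yes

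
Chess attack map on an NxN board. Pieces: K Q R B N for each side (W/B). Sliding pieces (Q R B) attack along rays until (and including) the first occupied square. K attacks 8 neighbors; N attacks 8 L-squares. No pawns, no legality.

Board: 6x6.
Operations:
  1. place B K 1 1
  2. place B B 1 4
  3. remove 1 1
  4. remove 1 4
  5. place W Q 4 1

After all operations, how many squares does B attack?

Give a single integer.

Answer: 0

Derivation:
Op 1: place BK@(1,1)
Op 2: place BB@(1,4)
Op 3: remove (1,1)
Op 4: remove (1,4)
Op 5: place WQ@(4,1)
Per-piece attacks for B:
Union (0 distinct): (none)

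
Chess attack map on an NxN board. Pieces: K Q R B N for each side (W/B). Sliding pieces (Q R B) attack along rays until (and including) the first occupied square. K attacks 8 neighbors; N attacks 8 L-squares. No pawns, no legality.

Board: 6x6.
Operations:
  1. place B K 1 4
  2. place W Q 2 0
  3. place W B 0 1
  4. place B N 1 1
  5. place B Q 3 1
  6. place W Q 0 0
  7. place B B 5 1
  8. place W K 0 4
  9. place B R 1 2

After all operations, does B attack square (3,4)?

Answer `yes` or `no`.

Answer: yes

Derivation:
Op 1: place BK@(1,4)
Op 2: place WQ@(2,0)
Op 3: place WB@(0,1)
Op 4: place BN@(1,1)
Op 5: place BQ@(3,1)
Op 6: place WQ@(0,0)
Op 7: place BB@(5,1)
Op 8: place WK@(0,4)
Op 9: place BR@(1,2)
Per-piece attacks for B:
  BN@(1,1): attacks (2,3) (3,2) (0,3) (3,0)
  BR@(1,2): attacks (1,3) (1,4) (1,1) (2,2) (3,2) (4,2) (5,2) (0,2) [ray(0,1) blocked at (1,4); ray(0,-1) blocked at (1,1)]
  BK@(1,4): attacks (1,5) (1,3) (2,4) (0,4) (2,5) (2,3) (0,5) (0,3)
  BQ@(3,1): attacks (3,2) (3,3) (3,4) (3,5) (3,0) (4,1) (5,1) (2,1) (1,1) (4,2) (5,3) (4,0) (2,2) (1,3) (0,4) (2,0) [ray(1,0) blocked at (5,1); ray(-1,0) blocked at (1,1); ray(-1,1) blocked at (0,4); ray(-1,-1) blocked at (2,0)]
  BB@(5,1): attacks (4,2) (3,3) (2,4) (1,5) (4,0)
B attacks (3,4): yes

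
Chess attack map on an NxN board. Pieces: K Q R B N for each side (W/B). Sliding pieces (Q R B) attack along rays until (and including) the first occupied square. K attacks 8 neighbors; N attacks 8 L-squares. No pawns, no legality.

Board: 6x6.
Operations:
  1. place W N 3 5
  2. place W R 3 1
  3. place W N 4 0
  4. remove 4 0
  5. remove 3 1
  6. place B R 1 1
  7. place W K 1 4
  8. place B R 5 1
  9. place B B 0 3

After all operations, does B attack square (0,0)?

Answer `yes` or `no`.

Op 1: place WN@(3,5)
Op 2: place WR@(3,1)
Op 3: place WN@(4,0)
Op 4: remove (4,0)
Op 5: remove (3,1)
Op 6: place BR@(1,1)
Op 7: place WK@(1,4)
Op 8: place BR@(5,1)
Op 9: place BB@(0,3)
Per-piece attacks for B:
  BB@(0,3): attacks (1,4) (1,2) (2,1) (3,0) [ray(1,1) blocked at (1,4)]
  BR@(1,1): attacks (1,2) (1,3) (1,4) (1,0) (2,1) (3,1) (4,1) (5,1) (0,1) [ray(0,1) blocked at (1,4); ray(1,0) blocked at (5,1)]
  BR@(5,1): attacks (5,2) (5,3) (5,4) (5,5) (5,0) (4,1) (3,1) (2,1) (1,1) [ray(-1,0) blocked at (1,1)]
B attacks (0,0): no

Answer: no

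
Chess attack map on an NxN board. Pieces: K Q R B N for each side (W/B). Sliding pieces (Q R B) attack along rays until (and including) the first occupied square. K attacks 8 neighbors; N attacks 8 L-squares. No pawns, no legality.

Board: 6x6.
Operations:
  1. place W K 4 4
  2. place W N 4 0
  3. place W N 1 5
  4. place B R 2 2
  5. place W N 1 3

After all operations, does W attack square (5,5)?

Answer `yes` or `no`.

Answer: yes

Derivation:
Op 1: place WK@(4,4)
Op 2: place WN@(4,0)
Op 3: place WN@(1,5)
Op 4: place BR@(2,2)
Op 5: place WN@(1,3)
Per-piece attacks for W:
  WN@(1,3): attacks (2,5) (3,4) (0,5) (2,1) (3,2) (0,1)
  WN@(1,5): attacks (2,3) (3,4) (0,3)
  WN@(4,0): attacks (5,2) (3,2) (2,1)
  WK@(4,4): attacks (4,5) (4,3) (5,4) (3,4) (5,5) (5,3) (3,5) (3,3)
W attacks (5,5): yes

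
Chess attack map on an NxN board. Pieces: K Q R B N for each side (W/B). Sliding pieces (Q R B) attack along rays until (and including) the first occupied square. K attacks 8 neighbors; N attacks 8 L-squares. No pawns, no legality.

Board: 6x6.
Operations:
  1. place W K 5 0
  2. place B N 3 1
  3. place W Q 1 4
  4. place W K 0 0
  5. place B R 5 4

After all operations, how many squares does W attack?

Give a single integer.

Answer: 20

Derivation:
Op 1: place WK@(5,0)
Op 2: place BN@(3,1)
Op 3: place WQ@(1,4)
Op 4: place WK@(0,0)
Op 5: place BR@(5,4)
Per-piece attacks for W:
  WK@(0,0): attacks (0,1) (1,0) (1,1)
  WQ@(1,4): attacks (1,5) (1,3) (1,2) (1,1) (1,0) (2,4) (3,4) (4,4) (5,4) (0,4) (2,5) (2,3) (3,2) (4,1) (5,0) (0,5) (0,3) [ray(1,0) blocked at (5,4); ray(1,-1) blocked at (5,0)]
  WK@(5,0): attacks (5,1) (4,0) (4,1)
Union (20 distinct): (0,1) (0,3) (0,4) (0,5) (1,0) (1,1) (1,2) (1,3) (1,5) (2,3) (2,4) (2,5) (3,2) (3,4) (4,0) (4,1) (4,4) (5,0) (5,1) (5,4)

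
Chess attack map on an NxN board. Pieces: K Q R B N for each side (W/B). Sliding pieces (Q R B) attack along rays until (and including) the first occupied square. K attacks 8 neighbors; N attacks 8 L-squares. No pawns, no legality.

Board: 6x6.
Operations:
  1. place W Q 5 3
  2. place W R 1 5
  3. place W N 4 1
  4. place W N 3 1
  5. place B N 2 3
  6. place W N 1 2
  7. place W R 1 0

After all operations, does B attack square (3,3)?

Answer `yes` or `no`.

Op 1: place WQ@(5,3)
Op 2: place WR@(1,5)
Op 3: place WN@(4,1)
Op 4: place WN@(3,1)
Op 5: place BN@(2,3)
Op 6: place WN@(1,2)
Op 7: place WR@(1,0)
Per-piece attacks for B:
  BN@(2,3): attacks (3,5) (4,4) (1,5) (0,4) (3,1) (4,2) (1,1) (0,2)
B attacks (3,3): no

Answer: no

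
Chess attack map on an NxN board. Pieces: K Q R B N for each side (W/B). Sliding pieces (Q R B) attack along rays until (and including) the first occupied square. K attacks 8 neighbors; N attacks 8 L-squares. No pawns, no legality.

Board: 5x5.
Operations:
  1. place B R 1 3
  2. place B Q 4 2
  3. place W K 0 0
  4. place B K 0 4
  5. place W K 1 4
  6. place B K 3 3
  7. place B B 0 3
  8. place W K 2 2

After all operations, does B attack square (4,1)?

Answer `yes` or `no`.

Answer: yes

Derivation:
Op 1: place BR@(1,3)
Op 2: place BQ@(4,2)
Op 3: place WK@(0,0)
Op 4: place BK@(0,4)
Op 5: place WK@(1,4)
Op 6: place BK@(3,3)
Op 7: place BB@(0,3)
Op 8: place WK@(2,2)
Per-piece attacks for B:
  BB@(0,3): attacks (1,4) (1,2) (2,1) (3,0) [ray(1,1) blocked at (1,4)]
  BK@(0,4): attacks (0,3) (1,4) (1,3)
  BR@(1,3): attacks (1,4) (1,2) (1,1) (1,0) (2,3) (3,3) (0,3) [ray(0,1) blocked at (1,4); ray(1,0) blocked at (3,3); ray(-1,0) blocked at (0,3)]
  BK@(3,3): attacks (3,4) (3,2) (4,3) (2,3) (4,4) (4,2) (2,4) (2,2)
  BQ@(4,2): attacks (4,3) (4,4) (4,1) (4,0) (3,2) (2,2) (3,3) (3,1) (2,0) [ray(-1,0) blocked at (2,2); ray(-1,1) blocked at (3,3)]
B attacks (4,1): yes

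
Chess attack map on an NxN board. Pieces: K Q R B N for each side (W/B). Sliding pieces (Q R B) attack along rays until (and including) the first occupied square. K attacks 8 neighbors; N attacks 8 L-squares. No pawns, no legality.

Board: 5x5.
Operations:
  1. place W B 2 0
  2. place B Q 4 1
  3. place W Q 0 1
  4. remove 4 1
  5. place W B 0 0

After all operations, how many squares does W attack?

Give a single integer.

Answer: 16

Derivation:
Op 1: place WB@(2,0)
Op 2: place BQ@(4,1)
Op 3: place WQ@(0,1)
Op 4: remove (4,1)
Op 5: place WB@(0,0)
Per-piece attacks for W:
  WB@(0,0): attacks (1,1) (2,2) (3,3) (4,4)
  WQ@(0,1): attacks (0,2) (0,3) (0,4) (0,0) (1,1) (2,1) (3,1) (4,1) (1,2) (2,3) (3,4) (1,0) [ray(0,-1) blocked at (0,0)]
  WB@(2,0): attacks (3,1) (4,2) (1,1) (0,2)
Union (16 distinct): (0,0) (0,2) (0,3) (0,4) (1,0) (1,1) (1,2) (2,1) (2,2) (2,3) (3,1) (3,3) (3,4) (4,1) (4,2) (4,4)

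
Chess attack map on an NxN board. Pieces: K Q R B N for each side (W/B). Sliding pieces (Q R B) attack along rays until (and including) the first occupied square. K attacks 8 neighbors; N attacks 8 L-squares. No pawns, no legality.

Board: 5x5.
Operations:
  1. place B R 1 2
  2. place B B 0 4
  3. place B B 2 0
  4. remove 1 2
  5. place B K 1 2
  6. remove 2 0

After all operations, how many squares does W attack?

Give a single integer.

Answer: 0

Derivation:
Op 1: place BR@(1,2)
Op 2: place BB@(0,4)
Op 3: place BB@(2,0)
Op 4: remove (1,2)
Op 5: place BK@(1,2)
Op 6: remove (2,0)
Per-piece attacks for W:
Union (0 distinct): (none)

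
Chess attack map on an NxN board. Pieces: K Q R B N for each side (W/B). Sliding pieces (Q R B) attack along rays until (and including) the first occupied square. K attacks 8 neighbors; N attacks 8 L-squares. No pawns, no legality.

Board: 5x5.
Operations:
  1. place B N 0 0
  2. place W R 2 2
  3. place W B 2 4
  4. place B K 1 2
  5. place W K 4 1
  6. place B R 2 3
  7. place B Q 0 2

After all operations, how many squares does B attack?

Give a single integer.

Op 1: place BN@(0,0)
Op 2: place WR@(2,2)
Op 3: place WB@(2,4)
Op 4: place BK@(1,2)
Op 5: place WK@(4,1)
Op 6: place BR@(2,3)
Op 7: place BQ@(0,2)
Per-piece attacks for B:
  BN@(0,0): attacks (1,2) (2,1)
  BQ@(0,2): attacks (0,3) (0,4) (0,1) (0,0) (1,2) (1,3) (2,4) (1,1) (2,0) [ray(0,-1) blocked at (0,0); ray(1,0) blocked at (1,2); ray(1,1) blocked at (2,4)]
  BK@(1,2): attacks (1,3) (1,1) (2,2) (0,2) (2,3) (2,1) (0,3) (0,1)
  BR@(2,3): attacks (2,4) (2,2) (3,3) (4,3) (1,3) (0,3) [ray(0,1) blocked at (2,4); ray(0,-1) blocked at (2,2)]
Union (15 distinct): (0,0) (0,1) (0,2) (0,3) (0,4) (1,1) (1,2) (1,3) (2,0) (2,1) (2,2) (2,3) (2,4) (3,3) (4,3)

Answer: 15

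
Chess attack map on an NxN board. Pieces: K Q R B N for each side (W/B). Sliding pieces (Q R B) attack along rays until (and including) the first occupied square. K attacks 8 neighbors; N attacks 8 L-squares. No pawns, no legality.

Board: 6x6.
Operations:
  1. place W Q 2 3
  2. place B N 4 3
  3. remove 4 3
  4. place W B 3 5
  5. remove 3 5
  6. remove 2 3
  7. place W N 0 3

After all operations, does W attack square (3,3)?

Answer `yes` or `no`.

Answer: no

Derivation:
Op 1: place WQ@(2,3)
Op 2: place BN@(4,3)
Op 3: remove (4,3)
Op 4: place WB@(3,5)
Op 5: remove (3,5)
Op 6: remove (2,3)
Op 7: place WN@(0,3)
Per-piece attacks for W:
  WN@(0,3): attacks (1,5) (2,4) (1,1) (2,2)
W attacks (3,3): no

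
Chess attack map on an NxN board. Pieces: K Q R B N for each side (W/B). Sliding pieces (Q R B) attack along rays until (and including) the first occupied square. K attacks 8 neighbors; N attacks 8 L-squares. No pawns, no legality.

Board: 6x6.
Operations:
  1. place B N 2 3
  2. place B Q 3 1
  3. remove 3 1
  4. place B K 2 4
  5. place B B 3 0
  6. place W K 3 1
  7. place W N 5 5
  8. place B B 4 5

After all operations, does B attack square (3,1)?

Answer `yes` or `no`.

Op 1: place BN@(2,3)
Op 2: place BQ@(3,1)
Op 3: remove (3,1)
Op 4: place BK@(2,4)
Op 5: place BB@(3,0)
Op 6: place WK@(3,1)
Op 7: place WN@(5,5)
Op 8: place BB@(4,5)
Per-piece attacks for B:
  BN@(2,3): attacks (3,5) (4,4) (1,5) (0,4) (3,1) (4,2) (1,1) (0,2)
  BK@(2,4): attacks (2,5) (2,3) (3,4) (1,4) (3,5) (3,3) (1,5) (1,3)
  BB@(3,0): attacks (4,1) (5,2) (2,1) (1,2) (0,3)
  BB@(4,5): attacks (5,4) (3,4) (2,3) [ray(-1,-1) blocked at (2,3)]
B attacks (3,1): yes

Answer: yes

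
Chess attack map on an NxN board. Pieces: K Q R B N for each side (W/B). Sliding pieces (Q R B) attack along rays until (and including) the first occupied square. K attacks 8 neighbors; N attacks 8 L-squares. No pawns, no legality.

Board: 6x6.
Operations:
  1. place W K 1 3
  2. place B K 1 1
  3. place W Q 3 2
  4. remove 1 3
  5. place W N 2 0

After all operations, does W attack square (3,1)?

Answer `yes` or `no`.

Op 1: place WK@(1,3)
Op 2: place BK@(1,1)
Op 3: place WQ@(3,2)
Op 4: remove (1,3)
Op 5: place WN@(2,0)
Per-piece attacks for W:
  WN@(2,0): attacks (3,2) (4,1) (1,2) (0,1)
  WQ@(3,2): attacks (3,3) (3,4) (3,5) (3,1) (3,0) (4,2) (5,2) (2,2) (1,2) (0,2) (4,3) (5,4) (4,1) (5,0) (2,3) (1,4) (0,5) (2,1) (1,0)
W attacks (3,1): yes

Answer: yes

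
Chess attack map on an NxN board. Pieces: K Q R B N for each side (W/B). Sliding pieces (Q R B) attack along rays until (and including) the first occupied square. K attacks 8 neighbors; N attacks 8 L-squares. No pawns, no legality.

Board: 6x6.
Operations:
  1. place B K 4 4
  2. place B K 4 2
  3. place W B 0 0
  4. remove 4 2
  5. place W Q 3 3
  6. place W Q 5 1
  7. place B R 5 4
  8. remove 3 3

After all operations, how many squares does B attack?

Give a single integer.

Answer: 11

Derivation:
Op 1: place BK@(4,4)
Op 2: place BK@(4,2)
Op 3: place WB@(0,0)
Op 4: remove (4,2)
Op 5: place WQ@(3,3)
Op 6: place WQ@(5,1)
Op 7: place BR@(5,4)
Op 8: remove (3,3)
Per-piece attacks for B:
  BK@(4,4): attacks (4,5) (4,3) (5,4) (3,4) (5,5) (5,3) (3,5) (3,3)
  BR@(5,4): attacks (5,5) (5,3) (5,2) (5,1) (4,4) [ray(0,-1) blocked at (5,1); ray(-1,0) blocked at (4,4)]
Union (11 distinct): (3,3) (3,4) (3,5) (4,3) (4,4) (4,5) (5,1) (5,2) (5,3) (5,4) (5,5)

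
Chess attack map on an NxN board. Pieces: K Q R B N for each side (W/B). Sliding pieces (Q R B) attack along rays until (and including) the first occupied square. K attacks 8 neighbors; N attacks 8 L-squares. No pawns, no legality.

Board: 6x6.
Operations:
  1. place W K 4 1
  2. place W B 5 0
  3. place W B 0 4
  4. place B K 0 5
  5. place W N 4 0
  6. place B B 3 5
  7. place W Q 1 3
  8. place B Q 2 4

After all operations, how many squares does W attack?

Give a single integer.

Op 1: place WK@(4,1)
Op 2: place WB@(5,0)
Op 3: place WB@(0,4)
Op 4: place BK@(0,5)
Op 5: place WN@(4,0)
Op 6: place BB@(3,5)
Op 7: place WQ@(1,3)
Op 8: place BQ@(2,4)
Per-piece attacks for W:
  WB@(0,4): attacks (1,5) (1,3) [ray(1,-1) blocked at (1,3)]
  WQ@(1,3): attacks (1,4) (1,5) (1,2) (1,1) (1,0) (2,3) (3,3) (4,3) (5,3) (0,3) (2,4) (2,2) (3,1) (4,0) (0,4) (0,2) [ray(1,1) blocked at (2,4); ray(1,-1) blocked at (4,0); ray(-1,1) blocked at (0,4)]
  WN@(4,0): attacks (5,2) (3,2) (2,1)
  WK@(4,1): attacks (4,2) (4,0) (5,1) (3,1) (5,2) (5,0) (3,2) (3,0)
  WB@(5,0): attacks (4,1) [ray(-1,1) blocked at (4,1)]
Union (25 distinct): (0,2) (0,3) (0,4) (1,0) (1,1) (1,2) (1,3) (1,4) (1,5) (2,1) (2,2) (2,3) (2,4) (3,0) (3,1) (3,2) (3,3) (4,0) (4,1) (4,2) (4,3) (5,0) (5,1) (5,2) (5,3)

Answer: 25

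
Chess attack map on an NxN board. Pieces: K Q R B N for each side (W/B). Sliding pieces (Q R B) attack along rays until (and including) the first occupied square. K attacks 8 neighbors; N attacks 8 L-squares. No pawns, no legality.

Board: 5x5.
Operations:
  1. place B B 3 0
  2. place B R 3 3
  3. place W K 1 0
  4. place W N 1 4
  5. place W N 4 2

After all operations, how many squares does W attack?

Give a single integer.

Op 1: place BB@(3,0)
Op 2: place BR@(3,3)
Op 3: place WK@(1,0)
Op 4: place WN@(1,4)
Op 5: place WN@(4,2)
Per-piece attacks for W:
  WK@(1,0): attacks (1,1) (2,0) (0,0) (2,1) (0,1)
  WN@(1,4): attacks (2,2) (3,3) (0,2)
  WN@(4,2): attacks (3,4) (2,3) (3,0) (2,1)
Union (11 distinct): (0,0) (0,1) (0,2) (1,1) (2,0) (2,1) (2,2) (2,3) (3,0) (3,3) (3,4)

Answer: 11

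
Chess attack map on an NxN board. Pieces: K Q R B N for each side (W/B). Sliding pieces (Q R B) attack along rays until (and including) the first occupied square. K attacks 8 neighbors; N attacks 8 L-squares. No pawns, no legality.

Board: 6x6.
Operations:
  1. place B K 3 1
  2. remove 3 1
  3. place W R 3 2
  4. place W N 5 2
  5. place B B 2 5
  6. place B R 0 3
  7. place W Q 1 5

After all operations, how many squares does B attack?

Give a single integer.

Op 1: place BK@(3,1)
Op 2: remove (3,1)
Op 3: place WR@(3,2)
Op 4: place WN@(5,2)
Op 5: place BB@(2,5)
Op 6: place BR@(0,3)
Op 7: place WQ@(1,5)
Per-piece attacks for B:
  BR@(0,3): attacks (0,4) (0,5) (0,2) (0,1) (0,0) (1,3) (2,3) (3,3) (4,3) (5,3)
  BB@(2,5): attacks (3,4) (4,3) (5,2) (1,4) (0,3) [ray(1,-1) blocked at (5,2); ray(-1,-1) blocked at (0,3)]
Union (14 distinct): (0,0) (0,1) (0,2) (0,3) (0,4) (0,5) (1,3) (1,4) (2,3) (3,3) (3,4) (4,3) (5,2) (5,3)

Answer: 14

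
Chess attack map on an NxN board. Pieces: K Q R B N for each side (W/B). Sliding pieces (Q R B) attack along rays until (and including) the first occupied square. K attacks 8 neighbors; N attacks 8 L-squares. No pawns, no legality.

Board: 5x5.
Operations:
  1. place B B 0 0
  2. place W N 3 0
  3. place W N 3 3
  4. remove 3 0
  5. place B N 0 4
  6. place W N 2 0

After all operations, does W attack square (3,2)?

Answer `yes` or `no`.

Answer: yes

Derivation:
Op 1: place BB@(0,0)
Op 2: place WN@(3,0)
Op 3: place WN@(3,3)
Op 4: remove (3,0)
Op 5: place BN@(0,4)
Op 6: place WN@(2,0)
Per-piece attacks for W:
  WN@(2,0): attacks (3,2) (4,1) (1,2) (0,1)
  WN@(3,3): attacks (1,4) (4,1) (2,1) (1,2)
W attacks (3,2): yes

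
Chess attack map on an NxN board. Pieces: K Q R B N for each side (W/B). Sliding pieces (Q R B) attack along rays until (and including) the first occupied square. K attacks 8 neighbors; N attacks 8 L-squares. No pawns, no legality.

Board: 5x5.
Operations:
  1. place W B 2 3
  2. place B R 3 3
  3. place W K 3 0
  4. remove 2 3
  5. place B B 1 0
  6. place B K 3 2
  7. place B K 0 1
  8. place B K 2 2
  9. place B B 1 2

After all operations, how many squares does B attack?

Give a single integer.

Answer: 19

Derivation:
Op 1: place WB@(2,3)
Op 2: place BR@(3,3)
Op 3: place WK@(3,0)
Op 4: remove (2,3)
Op 5: place BB@(1,0)
Op 6: place BK@(3,2)
Op 7: place BK@(0,1)
Op 8: place BK@(2,2)
Op 9: place BB@(1,2)
Per-piece attacks for B:
  BK@(0,1): attacks (0,2) (0,0) (1,1) (1,2) (1,0)
  BB@(1,0): attacks (2,1) (3,2) (0,1) [ray(1,1) blocked at (3,2); ray(-1,1) blocked at (0,1)]
  BB@(1,2): attacks (2,3) (3,4) (2,1) (3,0) (0,3) (0,1) [ray(1,-1) blocked at (3,0); ray(-1,-1) blocked at (0,1)]
  BK@(2,2): attacks (2,3) (2,1) (3,2) (1,2) (3,3) (3,1) (1,3) (1,1)
  BK@(3,2): attacks (3,3) (3,1) (4,2) (2,2) (4,3) (4,1) (2,3) (2,1)
  BR@(3,3): attacks (3,4) (3,2) (4,3) (2,3) (1,3) (0,3) [ray(0,-1) blocked at (3,2)]
Union (19 distinct): (0,0) (0,1) (0,2) (0,3) (1,0) (1,1) (1,2) (1,3) (2,1) (2,2) (2,3) (3,0) (3,1) (3,2) (3,3) (3,4) (4,1) (4,2) (4,3)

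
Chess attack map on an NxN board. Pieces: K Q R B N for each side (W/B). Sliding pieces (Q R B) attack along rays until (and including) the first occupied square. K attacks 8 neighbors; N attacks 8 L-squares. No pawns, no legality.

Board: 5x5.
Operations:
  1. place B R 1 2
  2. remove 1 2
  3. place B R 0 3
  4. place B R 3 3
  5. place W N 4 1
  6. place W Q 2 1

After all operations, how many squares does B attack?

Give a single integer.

Op 1: place BR@(1,2)
Op 2: remove (1,2)
Op 3: place BR@(0,3)
Op 4: place BR@(3,3)
Op 5: place WN@(4,1)
Op 6: place WQ@(2,1)
Per-piece attacks for B:
  BR@(0,3): attacks (0,4) (0,2) (0,1) (0,0) (1,3) (2,3) (3,3) [ray(1,0) blocked at (3,3)]
  BR@(3,3): attacks (3,4) (3,2) (3,1) (3,0) (4,3) (2,3) (1,3) (0,3) [ray(-1,0) blocked at (0,3)]
Union (13 distinct): (0,0) (0,1) (0,2) (0,3) (0,4) (1,3) (2,3) (3,0) (3,1) (3,2) (3,3) (3,4) (4,3)

Answer: 13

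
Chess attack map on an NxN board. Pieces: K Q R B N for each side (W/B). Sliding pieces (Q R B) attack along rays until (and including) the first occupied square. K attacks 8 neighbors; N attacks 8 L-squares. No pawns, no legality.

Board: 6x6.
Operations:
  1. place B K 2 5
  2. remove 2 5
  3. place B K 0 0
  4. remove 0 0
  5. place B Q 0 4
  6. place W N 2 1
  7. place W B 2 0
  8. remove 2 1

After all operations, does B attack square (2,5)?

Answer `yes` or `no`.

Answer: no

Derivation:
Op 1: place BK@(2,5)
Op 2: remove (2,5)
Op 3: place BK@(0,0)
Op 4: remove (0,0)
Op 5: place BQ@(0,4)
Op 6: place WN@(2,1)
Op 7: place WB@(2,0)
Op 8: remove (2,1)
Per-piece attacks for B:
  BQ@(0,4): attacks (0,5) (0,3) (0,2) (0,1) (0,0) (1,4) (2,4) (3,4) (4,4) (5,4) (1,5) (1,3) (2,2) (3,1) (4,0)
B attacks (2,5): no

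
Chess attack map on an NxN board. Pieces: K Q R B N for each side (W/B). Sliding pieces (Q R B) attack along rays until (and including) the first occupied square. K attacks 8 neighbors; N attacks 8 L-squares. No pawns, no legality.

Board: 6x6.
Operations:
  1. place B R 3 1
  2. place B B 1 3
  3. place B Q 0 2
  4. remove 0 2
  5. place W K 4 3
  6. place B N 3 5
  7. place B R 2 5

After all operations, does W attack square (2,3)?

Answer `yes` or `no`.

Answer: no

Derivation:
Op 1: place BR@(3,1)
Op 2: place BB@(1,3)
Op 3: place BQ@(0,2)
Op 4: remove (0,2)
Op 5: place WK@(4,3)
Op 6: place BN@(3,5)
Op 7: place BR@(2,5)
Per-piece attacks for W:
  WK@(4,3): attacks (4,4) (4,2) (5,3) (3,3) (5,4) (5,2) (3,4) (3,2)
W attacks (2,3): no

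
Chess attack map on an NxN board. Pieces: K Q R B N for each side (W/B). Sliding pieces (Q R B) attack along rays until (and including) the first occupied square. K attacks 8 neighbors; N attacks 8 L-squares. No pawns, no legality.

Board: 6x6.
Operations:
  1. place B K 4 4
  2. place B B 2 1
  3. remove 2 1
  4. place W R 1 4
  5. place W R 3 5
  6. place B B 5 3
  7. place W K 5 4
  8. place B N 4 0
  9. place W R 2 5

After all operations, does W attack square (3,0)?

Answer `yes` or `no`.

Op 1: place BK@(4,4)
Op 2: place BB@(2,1)
Op 3: remove (2,1)
Op 4: place WR@(1,4)
Op 5: place WR@(3,5)
Op 6: place BB@(5,3)
Op 7: place WK@(5,4)
Op 8: place BN@(4,0)
Op 9: place WR@(2,5)
Per-piece attacks for W:
  WR@(1,4): attacks (1,5) (1,3) (1,2) (1,1) (1,0) (2,4) (3,4) (4,4) (0,4) [ray(1,0) blocked at (4,4)]
  WR@(2,5): attacks (2,4) (2,3) (2,2) (2,1) (2,0) (3,5) (1,5) (0,5) [ray(1,0) blocked at (3,5)]
  WR@(3,5): attacks (3,4) (3,3) (3,2) (3,1) (3,0) (4,5) (5,5) (2,5) [ray(-1,0) blocked at (2,5)]
  WK@(5,4): attacks (5,5) (5,3) (4,4) (4,5) (4,3)
W attacks (3,0): yes

Answer: yes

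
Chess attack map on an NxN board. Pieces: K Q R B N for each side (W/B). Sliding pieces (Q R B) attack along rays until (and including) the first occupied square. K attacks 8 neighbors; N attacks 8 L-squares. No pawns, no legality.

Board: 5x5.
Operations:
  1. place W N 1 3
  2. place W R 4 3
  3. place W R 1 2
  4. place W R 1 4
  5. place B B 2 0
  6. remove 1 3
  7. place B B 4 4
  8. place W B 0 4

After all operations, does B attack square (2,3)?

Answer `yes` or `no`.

Answer: no

Derivation:
Op 1: place WN@(1,3)
Op 2: place WR@(4,3)
Op 3: place WR@(1,2)
Op 4: place WR@(1,4)
Op 5: place BB@(2,0)
Op 6: remove (1,3)
Op 7: place BB@(4,4)
Op 8: place WB@(0,4)
Per-piece attacks for B:
  BB@(2,0): attacks (3,1) (4,2) (1,1) (0,2)
  BB@(4,4): attacks (3,3) (2,2) (1,1) (0,0)
B attacks (2,3): no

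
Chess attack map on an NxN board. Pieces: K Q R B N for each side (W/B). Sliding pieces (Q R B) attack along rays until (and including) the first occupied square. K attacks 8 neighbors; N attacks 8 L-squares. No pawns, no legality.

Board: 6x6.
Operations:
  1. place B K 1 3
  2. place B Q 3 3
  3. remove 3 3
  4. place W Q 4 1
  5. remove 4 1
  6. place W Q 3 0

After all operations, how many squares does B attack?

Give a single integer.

Answer: 8

Derivation:
Op 1: place BK@(1,3)
Op 2: place BQ@(3,3)
Op 3: remove (3,3)
Op 4: place WQ@(4,1)
Op 5: remove (4,1)
Op 6: place WQ@(3,0)
Per-piece attacks for B:
  BK@(1,3): attacks (1,4) (1,2) (2,3) (0,3) (2,4) (2,2) (0,4) (0,2)
Union (8 distinct): (0,2) (0,3) (0,4) (1,2) (1,4) (2,2) (2,3) (2,4)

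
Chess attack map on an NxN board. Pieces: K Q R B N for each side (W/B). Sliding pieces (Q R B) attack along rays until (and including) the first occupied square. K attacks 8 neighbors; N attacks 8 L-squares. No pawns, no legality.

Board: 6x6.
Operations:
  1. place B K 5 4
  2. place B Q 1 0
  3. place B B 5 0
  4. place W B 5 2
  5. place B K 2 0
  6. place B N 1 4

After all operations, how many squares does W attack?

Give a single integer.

Answer: 5

Derivation:
Op 1: place BK@(5,4)
Op 2: place BQ@(1,0)
Op 3: place BB@(5,0)
Op 4: place WB@(5,2)
Op 5: place BK@(2,0)
Op 6: place BN@(1,4)
Per-piece attacks for W:
  WB@(5,2): attacks (4,3) (3,4) (2,5) (4,1) (3,0)
Union (5 distinct): (2,5) (3,0) (3,4) (4,1) (4,3)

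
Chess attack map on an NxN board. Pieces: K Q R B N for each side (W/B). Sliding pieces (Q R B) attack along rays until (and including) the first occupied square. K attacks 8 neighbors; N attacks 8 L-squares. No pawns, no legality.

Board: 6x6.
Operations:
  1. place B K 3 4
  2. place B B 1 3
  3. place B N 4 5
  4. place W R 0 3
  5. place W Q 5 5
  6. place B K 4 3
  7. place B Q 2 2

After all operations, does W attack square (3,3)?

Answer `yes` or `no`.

Op 1: place BK@(3,4)
Op 2: place BB@(1,3)
Op 3: place BN@(4,5)
Op 4: place WR@(0,3)
Op 5: place WQ@(5,5)
Op 6: place BK@(4,3)
Op 7: place BQ@(2,2)
Per-piece attacks for W:
  WR@(0,3): attacks (0,4) (0,5) (0,2) (0,1) (0,0) (1,3) [ray(1,0) blocked at (1,3)]
  WQ@(5,5): attacks (5,4) (5,3) (5,2) (5,1) (5,0) (4,5) (4,4) (3,3) (2,2) [ray(-1,0) blocked at (4,5); ray(-1,-1) blocked at (2,2)]
W attacks (3,3): yes

Answer: yes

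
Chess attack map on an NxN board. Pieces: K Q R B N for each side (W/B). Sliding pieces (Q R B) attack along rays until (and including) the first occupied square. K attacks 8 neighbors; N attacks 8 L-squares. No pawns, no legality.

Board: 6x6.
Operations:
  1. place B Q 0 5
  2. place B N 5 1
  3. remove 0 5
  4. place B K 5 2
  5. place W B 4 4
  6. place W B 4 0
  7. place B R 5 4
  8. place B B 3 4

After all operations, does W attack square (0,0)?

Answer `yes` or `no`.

Op 1: place BQ@(0,5)
Op 2: place BN@(5,1)
Op 3: remove (0,5)
Op 4: place BK@(5,2)
Op 5: place WB@(4,4)
Op 6: place WB@(4,0)
Op 7: place BR@(5,4)
Op 8: place BB@(3,4)
Per-piece attacks for W:
  WB@(4,0): attacks (5,1) (3,1) (2,2) (1,3) (0,4) [ray(1,1) blocked at (5,1)]
  WB@(4,4): attacks (5,5) (5,3) (3,5) (3,3) (2,2) (1,1) (0,0)
W attacks (0,0): yes

Answer: yes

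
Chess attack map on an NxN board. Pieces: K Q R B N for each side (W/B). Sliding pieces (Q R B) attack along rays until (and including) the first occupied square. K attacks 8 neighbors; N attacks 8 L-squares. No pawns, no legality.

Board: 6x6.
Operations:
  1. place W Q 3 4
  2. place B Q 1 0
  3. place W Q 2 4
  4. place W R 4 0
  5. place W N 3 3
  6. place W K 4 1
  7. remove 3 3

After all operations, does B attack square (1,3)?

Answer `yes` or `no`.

Op 1: place WQ@(3,4)
Op 2: place BQ@(1,0)
Op 3: place WQ@(2,4)
Op 4: place WR@(4,0)
Op 5: place WN@(3,3)
Op 6: place WK@(4,1)
Op 7: remove (3,3)
Per-piece attacks for B:
  BQ@(1,0): attacks (1,1) (1,2) (1,3) (1,4) (1,5) (2,0) (3,0) (4,0) (0,0) (2,1) (3,2) (4,3) (5,4) (0,1) [ray(1,0) blocked at (4,0)]
B attacks (1,3): yes

Answer: yes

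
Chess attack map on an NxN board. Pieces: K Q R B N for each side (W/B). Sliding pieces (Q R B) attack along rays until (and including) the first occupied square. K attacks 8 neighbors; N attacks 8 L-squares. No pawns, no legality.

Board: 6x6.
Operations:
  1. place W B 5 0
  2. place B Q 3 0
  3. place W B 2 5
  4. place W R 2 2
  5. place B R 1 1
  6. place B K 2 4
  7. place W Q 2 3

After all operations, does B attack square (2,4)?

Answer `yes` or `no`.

Op 1: place WB@(5,0)
Op 2: place BQ@(3,0)
Op 3: place WB@(2,5)
Op 4: place WR@(2,2)
Op 5: place BR@(1,1)
Op 6: place BK@(2,4)
Op 7: place WQ@(2,3)
Per-piece attacks for B:
  BR@(1,1): attacks (1,2) (1,3) (1,4) (1,5) (1,0) (2,1) (3,1) (4,1) (5,1) (0,1)
  BK@(2,4): attacks (2,5) (2,3) (3,4) (1,4) (3,5) (3,3) (1,5) (1,3)
  BQ@(3,0): attacks (3,1) (3,2) (3,3) (3,4) (3,5) (4,0) (5,0) (2,0) (1,0) (0,0) (4,1) (5,2) (2,1) (1,2) (0,3) [ray(1,0) blocked at (5,0)]
B attacks (2,4): no

Answer: no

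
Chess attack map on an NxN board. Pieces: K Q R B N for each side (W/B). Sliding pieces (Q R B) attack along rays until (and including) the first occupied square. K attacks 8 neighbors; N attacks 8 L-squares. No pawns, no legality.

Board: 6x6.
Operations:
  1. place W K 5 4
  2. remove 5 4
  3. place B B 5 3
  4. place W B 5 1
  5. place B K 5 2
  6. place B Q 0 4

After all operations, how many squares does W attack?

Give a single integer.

Answer: 5

Derivation:
Op 1: place WK@(5,4)
Op 2: remove (5,4)
Op 3: place BB@(5,3)
Op 4: place WB@(5,1)
Op 5: place BK@(5,2)
Op 6: place BQ@(0,4)
Per-piece attacks for W:
  WB@(5,1): attacks (4,2) (3,3) (2,4) (1,5) (4,0)
Union (5 distinct): (1,5) (2,4) (3,3) (4,0) (4,2)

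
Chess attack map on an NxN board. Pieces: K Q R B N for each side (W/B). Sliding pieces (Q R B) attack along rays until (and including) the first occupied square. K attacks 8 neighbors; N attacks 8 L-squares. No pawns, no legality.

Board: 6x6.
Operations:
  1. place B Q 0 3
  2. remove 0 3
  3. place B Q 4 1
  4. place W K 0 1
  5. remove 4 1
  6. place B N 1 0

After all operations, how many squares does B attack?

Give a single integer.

Answer: 3

Derivation:
Op 1: place BQ@(0,3)
Op 2: remove (0,3)
Op 3: place BQ@(4,1)
Op 4: place WK@(0,1)
Op 5: remove (4,1)
Op 6: place BN@(1,0)
Per-piece attacks for B:
  BN@(1,0): attacks (2,2) (3,1) (0,2)
Union (3 distinct): (0,2) (2,2) (3,1)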